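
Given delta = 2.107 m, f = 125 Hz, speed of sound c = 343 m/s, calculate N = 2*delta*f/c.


N = 2*delta*f/c = 2*delta/lambda, where lambda = c/f
lambda = 343 / 125 = 2.744 m
N = 2 * 2.107 / 2.744 = 1.5357


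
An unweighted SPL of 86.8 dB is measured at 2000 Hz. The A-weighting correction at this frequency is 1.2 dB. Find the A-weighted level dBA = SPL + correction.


A-weighting table: 2000 Hz -> 1.2 dB correction
SPL_A = SPL + correction = 86.8 + (1.2) = 88 dBA


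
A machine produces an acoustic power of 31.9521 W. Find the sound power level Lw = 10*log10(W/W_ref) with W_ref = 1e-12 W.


W / W_ref = 31.9521 / 1e-12 = 3.19521e+13
Lw = 10 * log10(3.19521e+13) = 135.04 dB


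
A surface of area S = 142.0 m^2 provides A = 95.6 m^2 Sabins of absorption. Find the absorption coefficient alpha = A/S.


Absorption coefficient = absorbed power / incident power
alpha = A / S = 95.6 / 142.0 = 0.67324


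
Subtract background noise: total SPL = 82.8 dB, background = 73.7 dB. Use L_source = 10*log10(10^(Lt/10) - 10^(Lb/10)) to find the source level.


10^(82.8/10) = 1.90546e+08
10^(73.7/10) = 2.34423e+07
Difference = 1.90546e+08 - 2.34423e+07 = 1.67104e+08
L_source = 10*log10(1.67104e+08) = 82.23 dB


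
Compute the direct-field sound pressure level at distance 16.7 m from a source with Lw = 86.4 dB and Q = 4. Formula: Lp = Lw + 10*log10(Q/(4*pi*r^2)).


4*pi*r^2 = 4*pi*16.7^2 = 3504.64 m^2
Q / (4*pi*r^2) = 4 / 3504.64 = 0.00114134
Lp = 86.4 + 10*log10(0.00114134) = 56.974 dB


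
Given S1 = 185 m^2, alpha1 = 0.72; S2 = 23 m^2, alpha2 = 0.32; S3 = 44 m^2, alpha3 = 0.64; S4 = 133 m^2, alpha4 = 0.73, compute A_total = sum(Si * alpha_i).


185 * 0.72 = 133.2
23 * 0.32 = 7.36
44 * 0.64 = 28.16
133 * 0.73 = 97.09
A_total = 133.2 + 7.36 + 28.16 + 97.09 = 265.81 m^2


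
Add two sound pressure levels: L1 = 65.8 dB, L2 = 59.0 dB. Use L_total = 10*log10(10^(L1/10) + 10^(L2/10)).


10^(65.8/10) = 3.80189e+06
10^(59.0/10) = 794328
Sum = 3.80189e+06 + 794328 = 4.59622e+06
L_total = 10*log10(4.59622e+06) = 66.624 dB


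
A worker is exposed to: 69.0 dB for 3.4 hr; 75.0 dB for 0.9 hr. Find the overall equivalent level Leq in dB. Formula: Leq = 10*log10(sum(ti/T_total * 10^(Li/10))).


T_total = 3.4 + 0.9 = 4.3 hr
(3.4/4.3) * 10^(69.0/10) = 6.28073e+06
(0.9/4.3) * 10^(75.0/10) = 6.61872e+06
Sum = 6.28073e+06 + 6.61872e+06 = 1.28994e+07
Leq = 10*log10(1.28994e+07) = 71.106 dB


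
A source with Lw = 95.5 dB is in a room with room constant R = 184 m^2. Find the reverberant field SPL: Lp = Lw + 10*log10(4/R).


4/R = 4/184 = 0.0217391
Lp = 95.5 + 10*log10(0.0217391) = 78.872 dB


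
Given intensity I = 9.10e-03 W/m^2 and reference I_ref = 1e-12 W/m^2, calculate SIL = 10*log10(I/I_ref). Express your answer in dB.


I / I_ref = 9.10e-03 / 1e-12 = 9.1e+09
SIL = 10 * log10(9.1e+09) = 99.59 dB


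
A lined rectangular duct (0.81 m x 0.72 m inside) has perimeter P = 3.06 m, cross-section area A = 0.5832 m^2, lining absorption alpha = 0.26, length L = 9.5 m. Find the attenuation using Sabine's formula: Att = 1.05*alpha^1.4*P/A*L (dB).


alpha^1.4 = 0.26^1.4 = 0.151692
Attenuation rate = 1.05 * alpha^1.4 * P / A
= 1.05 * 0.151692 * 3.06 / 0.5832 = 0.835711 dB/m
Total Att = 0.835711 * 9.5 = 7.9393 dB


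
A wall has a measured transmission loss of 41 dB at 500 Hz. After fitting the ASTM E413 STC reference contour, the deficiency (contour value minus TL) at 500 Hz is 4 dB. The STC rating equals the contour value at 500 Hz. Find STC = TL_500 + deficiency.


By ASTM E413, STC = value of the fitted reference contour at 500 Hz.
Contour value at 500 Hz = TL_500 + deficiency = 41 + 4 = 45
STC = 45


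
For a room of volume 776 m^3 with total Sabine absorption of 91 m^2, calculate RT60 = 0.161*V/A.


RT60 = 0.161 * 776 / 91 = 1.3729 s


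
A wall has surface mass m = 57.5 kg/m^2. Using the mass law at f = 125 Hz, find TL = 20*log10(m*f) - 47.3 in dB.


m * f = 57.5 * 125 = 7187.5
20*log10(7187.5) = 77.1316 dB
TL = 77.1316 - 47.3 = 29.832 dB


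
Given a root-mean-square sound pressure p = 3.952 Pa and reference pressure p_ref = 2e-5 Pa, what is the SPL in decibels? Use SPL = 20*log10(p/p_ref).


p / p_ref = 3.952 / 2e-5 = 197600
SPL = 20 * log10(197600) = 105.92 dB


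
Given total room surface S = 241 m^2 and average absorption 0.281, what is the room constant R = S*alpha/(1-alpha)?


R = 241 * 0.281 / (1 - 0.281) = 94.188 m^2


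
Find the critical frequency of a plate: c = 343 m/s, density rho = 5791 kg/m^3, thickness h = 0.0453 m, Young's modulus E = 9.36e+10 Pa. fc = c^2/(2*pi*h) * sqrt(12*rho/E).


12*rho/E = 12*5791/9.36e+10 = 7.42436e-07
sqrt(12*rho/E) = sqrt(7.42436e-07) = 0.000861647
c^2/(2*pi*h) = 343^2/(2*pi*0.0453) = 413343
fc = 413343 * 0.000861647 = 356.16 Hz


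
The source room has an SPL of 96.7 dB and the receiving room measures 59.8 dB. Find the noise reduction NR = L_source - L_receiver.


NR = L_source - L_receiver (difference between source and receiving room levels)
NR = 96.7 - 59.8 = 36.9 dB


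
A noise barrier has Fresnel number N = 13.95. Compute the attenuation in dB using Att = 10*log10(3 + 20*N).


3 + 20*N = 3 + 20*13.95 = 282
Att = 10*log10(282) = 24.502 dB


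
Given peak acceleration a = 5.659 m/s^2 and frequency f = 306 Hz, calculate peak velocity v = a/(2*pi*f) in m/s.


omega = 2*pi*f = 2*pi*306 = 1922.65 rad/s
v = a / omega = 5.659 / 1922.65 = 0.0029433 m/s


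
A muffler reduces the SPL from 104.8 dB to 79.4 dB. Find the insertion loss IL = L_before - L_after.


Insertion loss = SPL without muffler - SPL with muffler
IL = 104.8 - 79.4 = 25.4 dB


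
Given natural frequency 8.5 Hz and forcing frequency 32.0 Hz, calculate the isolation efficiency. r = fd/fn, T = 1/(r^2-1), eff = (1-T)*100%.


r = 32.0 / 8.5 = 3.76471
r^2 - 1 = 3.76471^2 - 1 = 13.173
T = 1/13.173 = 0.0759129
Efficiency = (1 - 0.0759129)*100 = 92.409 %


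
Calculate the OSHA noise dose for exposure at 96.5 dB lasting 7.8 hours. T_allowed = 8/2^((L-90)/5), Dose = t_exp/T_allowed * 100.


T_allowed = 8 / 2^((96.5 - 90)/5) = 3.24901 hr
Dose = 7.8 / 3.24901 * 100 = 240.07 %


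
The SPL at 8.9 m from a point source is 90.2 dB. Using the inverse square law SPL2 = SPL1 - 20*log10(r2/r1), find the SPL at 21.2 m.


r2/r1 = 21.2/8.9 = 2.38202
Correction = 20*log10(2.38202) = 7.53891 dB
SPL2 = 90.2 - 7.53891 = 82.661 dB


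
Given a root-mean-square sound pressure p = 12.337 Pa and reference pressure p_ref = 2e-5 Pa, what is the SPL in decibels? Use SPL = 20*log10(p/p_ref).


p / p_ref = 12.337 / 2e-5 = 616850
SPL = 20 * log10(616850) = 115.8 dB


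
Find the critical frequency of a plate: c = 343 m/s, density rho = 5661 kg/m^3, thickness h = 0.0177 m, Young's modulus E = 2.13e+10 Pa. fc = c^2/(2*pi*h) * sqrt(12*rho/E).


12*rho/E = 12*5661/2.13e+10 = 3.1893e-06
sqrt(12*rho/E) = sqrt(3.1893e-06) = 0.00178586
c^2/(2*pi*h) = 343^2/(2*pi*0.0177) = 1.05788e+06
fc = 1.05788e+06 * 0.00178586 = 1889.2 Hz


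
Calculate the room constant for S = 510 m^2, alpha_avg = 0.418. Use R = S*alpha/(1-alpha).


R = 510 * 0.418 / (1 - 0.418) = 366.29 m^2


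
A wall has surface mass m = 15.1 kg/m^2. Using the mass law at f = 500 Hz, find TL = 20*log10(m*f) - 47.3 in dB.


m * f = 15.1 * 500 = 7550
20*log10(7550) = 77.5589 dB
TL = 77.5589 - 47.3 = 30.259 dB


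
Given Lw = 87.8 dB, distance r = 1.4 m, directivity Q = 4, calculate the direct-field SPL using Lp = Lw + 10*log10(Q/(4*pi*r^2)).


4*pi*r^2 = 4*pi*1.4^2 = 24.6301 m^2
Q / (4*pi*r^2) = 4 / 24.6301 = 0.162403
Lp = 87.8 + 10*log10(0.162403) = 79.906 dB


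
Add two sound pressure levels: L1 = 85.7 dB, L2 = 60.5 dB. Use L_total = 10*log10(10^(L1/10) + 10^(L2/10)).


10^(85.7/10) = 3.71535e+08
10^(60.5/10) = 1.12202e+06
Sum = 3.71535e+08 + 1.12202e+06 = 3.72657e+08
L_total = 10*log10(3.72657e+08) = 85.713 dB


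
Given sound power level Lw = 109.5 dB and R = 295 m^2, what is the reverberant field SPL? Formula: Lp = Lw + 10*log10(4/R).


4/R = 4/295 = 0.0135593
Lp = 109.5 + 10*log10(0.0135593) = 90.822 dB


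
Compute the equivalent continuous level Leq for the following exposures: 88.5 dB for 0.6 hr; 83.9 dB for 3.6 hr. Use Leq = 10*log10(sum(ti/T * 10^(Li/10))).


T_total = 0.6 + 3.6 = 4.2 hr
(0.6/4.2) * 10^(88.5/10) = 1.01135e+08
(3.6/4.2) * 10^(83.9/10) = 2.10404e+08
Sum = 1.01135e+08 + 2.10404e+08 = 3.11539e+08
Leq = 10*log10(3.11539e+08) = 84.935 dB


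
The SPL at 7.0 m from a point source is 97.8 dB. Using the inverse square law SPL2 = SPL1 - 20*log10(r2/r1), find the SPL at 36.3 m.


r2/r1 = 36.3/7.0 = 5.18571
Correction = 20*log10(5.18571) = 14.2962 dB
SPL2 = 97.8 - 14.2962 = 83.504 dB


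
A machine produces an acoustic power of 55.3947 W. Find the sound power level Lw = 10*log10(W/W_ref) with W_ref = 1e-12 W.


W / W_ref = 55.3947 / 1e-12 = 5.53947e+13
Lw = 10 * log10(5.53947e+13) = 137.43 dB


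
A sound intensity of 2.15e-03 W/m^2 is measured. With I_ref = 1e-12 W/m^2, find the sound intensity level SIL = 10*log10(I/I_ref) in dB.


I / I_ref = 2.15e-03 / 1e-12 = 2.15e+09
SIL = 10 * log10(2.15e+09) = 93.324 dB


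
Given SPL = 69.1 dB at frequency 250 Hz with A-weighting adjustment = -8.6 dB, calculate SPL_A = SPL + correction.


A-weighting table: 250 Hz -> -8.6 dB correction
SPL_A = SPL + correction = 69.1 + (-8.6) = 60.5 dBA


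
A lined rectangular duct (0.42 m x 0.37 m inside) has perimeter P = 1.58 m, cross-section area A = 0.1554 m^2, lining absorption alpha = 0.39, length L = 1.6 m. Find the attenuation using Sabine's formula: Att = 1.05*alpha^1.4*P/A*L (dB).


alpha^1.4 = 0.39^1.4 = 0.267603
Attenuation rate = 1.05 * alpha^1.4 * P / A
= 1.05 * 0.267603 * 1.58 / 0.1554 = 2.85684 dB/m
Total Att = 2.85684 * 1.6 = 4.5709 dB


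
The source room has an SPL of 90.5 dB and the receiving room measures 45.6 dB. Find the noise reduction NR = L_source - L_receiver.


NR = L_source - L_receiver (difference between source and receiving room levels)
NR = 90.5 - 45.6 = 44.9 dB


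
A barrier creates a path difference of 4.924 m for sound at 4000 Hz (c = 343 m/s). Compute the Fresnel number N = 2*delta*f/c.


N = 2*delta*f/c = 2*delta/lambda, where lambda = c/f
lambda = 343 / 4000 = 0.08575 m
N = 2 * 4.924 / 0.08575 = 114.85


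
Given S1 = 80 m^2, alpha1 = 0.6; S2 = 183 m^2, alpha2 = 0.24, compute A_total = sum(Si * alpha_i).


80 * 0.6 = 48
183 * 0.24 = 43.92
A_total = 48 + 43.92 = 91.92 m^2


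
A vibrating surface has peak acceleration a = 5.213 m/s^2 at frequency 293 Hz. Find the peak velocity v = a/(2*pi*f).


omega = 2*pi*f = 2*pi*293 = 1840.97 rad/s
v = a / omega = 5.213 / 1840.97 = 0.0028317 m/s


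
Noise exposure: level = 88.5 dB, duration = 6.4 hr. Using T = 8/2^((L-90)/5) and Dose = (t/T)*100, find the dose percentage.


T_allowed = 8 / 2^((88.5 - 90)/5) = 9.84916 hr
Dose = 6.4 / 9.84916 * 100 = 64.98 %


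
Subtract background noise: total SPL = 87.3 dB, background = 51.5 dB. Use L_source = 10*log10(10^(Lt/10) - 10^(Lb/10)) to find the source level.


10^(87.3/10) = 5.37032e+08
10^(51.5/10) = 141254
Difference = 5.37032e+08 - 141254 = 5.36891e+08
L_source = 10*log10(5.36891e+08) = 87.299 dB


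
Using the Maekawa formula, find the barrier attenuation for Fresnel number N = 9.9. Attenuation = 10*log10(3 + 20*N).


3 + 20*N = 3 + 20*9.9 = 201
Att = 10*log10(201) = 23.032 dB


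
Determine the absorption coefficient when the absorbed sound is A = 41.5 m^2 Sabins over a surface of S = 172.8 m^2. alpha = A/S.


Absorption coefficient = absorbed power / incident power
alpha = A / S = 41.5 / 172.8 = 0.24016


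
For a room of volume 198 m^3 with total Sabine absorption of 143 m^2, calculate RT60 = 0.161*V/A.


RT60 = 0.161 * 198 / 143 = 0.22292 s


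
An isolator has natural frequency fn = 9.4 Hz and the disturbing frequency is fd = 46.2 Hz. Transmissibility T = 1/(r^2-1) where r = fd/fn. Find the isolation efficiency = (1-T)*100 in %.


r = 46.2 / 9.4 = 4.91489
r^2 - 1 = 4.91489^2 - 1 = 23.1561
T = 1/23.1561 = 0.0431852
Efficiency = (1 - 0.0431852)*100 = 95.681 %


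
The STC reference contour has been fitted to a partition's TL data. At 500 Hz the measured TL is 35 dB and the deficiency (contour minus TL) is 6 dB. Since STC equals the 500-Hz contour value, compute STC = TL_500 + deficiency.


By ASTM E413, STC = value of the fitted reference contour at 500 Hz.
Contour value at 500 Hz = TL_500 + deficiency = 35 + 6 = 41
STC = 41


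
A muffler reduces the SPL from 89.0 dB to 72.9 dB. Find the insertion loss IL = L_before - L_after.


Insertion loss = SPL without muffler - SPL with muffler
IL = 89.0 - 72.9 = 16.1 dB


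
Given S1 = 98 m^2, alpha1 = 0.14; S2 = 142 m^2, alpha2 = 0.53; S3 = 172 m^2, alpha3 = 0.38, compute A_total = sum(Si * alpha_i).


98 * 0.14 = 13.72
142 * 0.53 = 75.26
172 * 0.38 = 65.36
A_total = 13.72 + 75.26 + 65.36 = 154.34 m^2


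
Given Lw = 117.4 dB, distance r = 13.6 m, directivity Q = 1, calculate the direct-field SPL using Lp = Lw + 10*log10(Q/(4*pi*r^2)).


4*pi*r^2 = 4*pi*13.6^2 = 2324.28 m^2
Q / (4*pi*r^2) = 1 / 2324.28 = 0.000430241
Lp = 117.4 + 10*log10(0.000430241) = 83.737 dB


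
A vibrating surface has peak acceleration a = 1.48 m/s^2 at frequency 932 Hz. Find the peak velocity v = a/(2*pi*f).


omega = 2*pi*f = 2*pi*932 = 5855.93 rad/s
v = a / omega = 1.48 / 5855.93 = 0.00025274 m/s


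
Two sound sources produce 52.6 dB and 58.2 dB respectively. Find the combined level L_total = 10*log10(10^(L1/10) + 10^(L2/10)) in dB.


10^(52.6/10) = 181970
10^(58.2/10) = 660693
Sum = 181970 + 660693 = 842663
L_total = 10*log10(842663) = 59.257 dB


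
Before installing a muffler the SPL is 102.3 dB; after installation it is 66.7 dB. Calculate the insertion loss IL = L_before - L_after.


Insertion loss = SPL without muffler - SPL with muffler
IL = 102.3 - 66.7 = 35.6 dB


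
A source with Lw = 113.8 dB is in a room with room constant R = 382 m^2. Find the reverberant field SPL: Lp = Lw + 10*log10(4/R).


4/R = 4/382 = 0.0104712
Lp = 113.8 + 10*log10(0.0104712) = 94 dB


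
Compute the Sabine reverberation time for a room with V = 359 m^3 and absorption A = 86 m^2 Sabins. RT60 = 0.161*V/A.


RT60 = 0.161 * 359 / 86 = 0.67208 s


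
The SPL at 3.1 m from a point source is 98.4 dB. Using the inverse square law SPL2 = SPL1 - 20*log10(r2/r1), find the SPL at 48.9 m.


r2/r1 = 48.9/3.1 = 15.7742
Correction = 20*log10(15.7742) = 23.9589 dB
SPL2 = 98.4 - 23.9589 = 74.441 dB


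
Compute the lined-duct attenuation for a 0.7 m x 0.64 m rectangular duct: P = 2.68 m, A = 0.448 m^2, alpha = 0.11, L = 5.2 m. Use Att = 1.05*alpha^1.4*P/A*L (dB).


alpha^1.4 = 0.11^1.4 = 0.0454935
Attenuation rate = 1.05 * alpha^1.4 * P / A
= 1.05 * 0.0454935 * 2.68 / 0.448 = 0.285756 dB/m
Total Att = 0.285756 * 5.2 = 1.4859 dB


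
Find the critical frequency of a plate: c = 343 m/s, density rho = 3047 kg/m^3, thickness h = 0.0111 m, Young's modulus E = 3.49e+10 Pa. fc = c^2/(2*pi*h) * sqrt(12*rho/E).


12*rho/E = 12*3047/3.49e+10 = 1.04768e-06
sqrt(12*rho/E) = sqrt(1.04768e-06) = 0.00102356
c^2/(2*pi*h) = 343^2/(2*pi*0.0111) = 1.68688e+06
fc = 1.68688e+06 * 0.00102356 = 1726.6 Hz


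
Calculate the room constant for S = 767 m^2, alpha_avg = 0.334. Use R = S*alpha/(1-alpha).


R = 767 * 0.334 / (1 - 0.334) = 384.65 m^2


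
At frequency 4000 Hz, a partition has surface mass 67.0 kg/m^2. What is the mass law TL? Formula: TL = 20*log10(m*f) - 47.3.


m * f = 67.0 * 4000 = 268000
20*log10(268000) = 108.563 dB
TL = 108.563 - 47.3 = 61.263 dB


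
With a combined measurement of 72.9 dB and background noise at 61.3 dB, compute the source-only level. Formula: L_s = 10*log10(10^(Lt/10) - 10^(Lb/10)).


10^(72.9/10) = 1.94984e+07
10^(61.3/10) = 1.34896e+06
Difference = 1.94984e+07 - 1.34896e+06 = 1.81494e+07
L_source = 10*log10(1.81494e+07) = 72.589 dB


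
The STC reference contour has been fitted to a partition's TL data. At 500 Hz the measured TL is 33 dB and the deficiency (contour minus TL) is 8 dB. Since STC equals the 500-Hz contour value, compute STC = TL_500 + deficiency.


By ASTM E413, STC = value of the fitted reference contour at 500 Hz.
Contour value at 500 Hz = TL_500 + deficiency = 33 + 8 = 41
STC = 41


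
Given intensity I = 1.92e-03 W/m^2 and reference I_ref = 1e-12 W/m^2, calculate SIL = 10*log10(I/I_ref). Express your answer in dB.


I / I_ref = 1.92e-03 / 1e-12 = 1.92e+09
SIL = 10 * log10(1.92e+09) = 92.833 dB


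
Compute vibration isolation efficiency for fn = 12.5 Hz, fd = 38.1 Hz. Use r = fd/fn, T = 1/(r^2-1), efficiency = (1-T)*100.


r = 38.1 / 12.5 = 3.048
r^2 - 1 = 3.048^2 - 1 = 8.2903
T = 1/8.2903 = 0.120623
Efficiency = (1 - 0.120623)*100 = 87.938 %


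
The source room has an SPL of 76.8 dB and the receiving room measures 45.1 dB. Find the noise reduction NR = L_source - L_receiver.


NR = L_source - L_receiver (difference between source and receiving room levels)
NR = 76.8 - 45.1 = 31.7 dB


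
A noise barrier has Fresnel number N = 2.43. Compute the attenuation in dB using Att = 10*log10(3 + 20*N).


3 + 20*N = 3 + 20*2.43 = 51.6
Att = 10*log10(51.6) = 17.126 dB


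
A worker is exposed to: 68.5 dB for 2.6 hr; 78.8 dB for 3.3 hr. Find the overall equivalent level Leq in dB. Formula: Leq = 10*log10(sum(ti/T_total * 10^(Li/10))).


T_total = 2.6 + 3.3 = 5.9 hr
(2.6/5.9) * 10^(68.5/10) = 3.11976e+06
(3.3/5.9) * 10^(78.8/10) = 4.24289e+07
Sum = 3.11976e+06 + 4.24289e+07 = 4.55487e+07
Leq = 10*log10(4.55487e+07) = 76.585 dB


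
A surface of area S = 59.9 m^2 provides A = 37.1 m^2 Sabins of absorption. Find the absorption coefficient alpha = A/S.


Absorption coefficient = absorbed power / incident power
alpha = A / S = 37.1 / 59.9 = 0.61937


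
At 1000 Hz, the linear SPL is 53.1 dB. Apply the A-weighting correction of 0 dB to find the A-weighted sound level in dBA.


A-weighting table: 1000 Hz -> 0 dB correction
SPL_A = SPL + correction = 53.1 + (0) = 53.1 dBA


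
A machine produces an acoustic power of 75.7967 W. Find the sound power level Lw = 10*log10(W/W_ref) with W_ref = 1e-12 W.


W / W_ref = 75.7967 / 1e-12 = 7.57967e+13
Lw = 10 * log10(7.57967e+13) = 138.8 dB


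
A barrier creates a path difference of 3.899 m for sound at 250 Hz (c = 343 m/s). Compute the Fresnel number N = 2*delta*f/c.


N = 2*delta*f/c = 2*delta/lambda, where lambda = c/f
lambda = 343 / 250 = 1.372 m
N = 2 * 3.899 / 1.372 = 5.6837


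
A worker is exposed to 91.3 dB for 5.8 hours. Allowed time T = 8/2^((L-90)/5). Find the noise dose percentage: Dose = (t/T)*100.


T_allowed = 8 / 2^((91.3 - 90)/5) = 6.6807 hr
Dose = 5.8 / 6.6807 * 100 = 86.817 %


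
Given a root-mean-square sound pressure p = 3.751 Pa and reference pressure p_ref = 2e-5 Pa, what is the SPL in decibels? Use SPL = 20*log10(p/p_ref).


p / p_ref = 3.751 / 2e-5 = 187550
SPL = 20 * log10(187550) = 105.46 dB


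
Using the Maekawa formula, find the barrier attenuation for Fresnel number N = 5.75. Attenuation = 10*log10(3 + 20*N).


3 + 20*N = 3 + 20*5.75 = 118
Att = 10*log10(118) = 20.719 dB


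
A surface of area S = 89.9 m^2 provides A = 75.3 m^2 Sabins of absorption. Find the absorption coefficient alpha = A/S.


Absorption coefficient = absorbed power / incident power
alpha = A / S = 75.3 / 89.9 = 0.8376


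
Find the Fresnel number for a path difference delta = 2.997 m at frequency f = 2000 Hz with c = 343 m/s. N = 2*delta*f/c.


N = 2*delta*f/c = 2*delta/lambda, where lambda = c/f
lambda = 343 / 2000 = 0.1715 m
N = 2 * 2.997 / 0.1715 = 34.95


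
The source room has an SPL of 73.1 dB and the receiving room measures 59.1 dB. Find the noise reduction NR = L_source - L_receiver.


NR = L_source - L_receiver (difference between source and receiving room levels)
NR = 73.1 - 59.1 = 14 dB


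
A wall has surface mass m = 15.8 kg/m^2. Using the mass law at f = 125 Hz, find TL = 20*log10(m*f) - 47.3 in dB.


m * f = 15.8 * 125 = 1975
20*log10(1975) = 65.9113 dB
TL = 65.9113 - 47.3 = 18.611 dB


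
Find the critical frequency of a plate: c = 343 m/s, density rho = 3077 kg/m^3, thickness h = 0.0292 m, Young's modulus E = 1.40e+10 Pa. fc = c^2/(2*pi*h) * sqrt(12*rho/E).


12*rho/E = 12*3077/1.40e+10 = 2.63743e-06
sqrt(12*rho/E) = sqrt(2.63743e-06) = 0.00162402
c^2/(2*pi*h) = 343^2/(2*pi*0.0292) = 641247
fc = 641247 * 0.00162402 = 1041.4 Hz


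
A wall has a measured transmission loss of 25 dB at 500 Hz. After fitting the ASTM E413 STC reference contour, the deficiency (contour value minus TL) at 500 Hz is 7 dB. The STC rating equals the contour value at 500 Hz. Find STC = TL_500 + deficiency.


By ASTM E413, STC = value of the fitted reference contour at 500 Hz.
Contour value at 500 Hz = TL_500 + deficiency = 25 + 7 = 32
STC = 32


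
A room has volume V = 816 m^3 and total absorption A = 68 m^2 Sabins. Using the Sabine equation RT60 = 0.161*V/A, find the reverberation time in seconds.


RT60 = 0.161 * 816 / 68 = 1.932 s


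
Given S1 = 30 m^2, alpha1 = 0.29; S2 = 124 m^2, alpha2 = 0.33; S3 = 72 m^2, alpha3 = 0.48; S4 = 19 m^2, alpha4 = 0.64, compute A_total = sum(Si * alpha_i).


30 * 0.29 = 8.7
124 * 0.33 = 40.92
72 * 0.48 = 34.56
19 * 0.64 = 12.16
A_total = 8.7 + 40.92 + 34.56 + 12.16 = 96.34 m^2


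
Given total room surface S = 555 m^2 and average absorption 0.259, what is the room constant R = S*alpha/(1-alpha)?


R = 555 * 0.259 / (1 - 0.259) = 193.99 m^2


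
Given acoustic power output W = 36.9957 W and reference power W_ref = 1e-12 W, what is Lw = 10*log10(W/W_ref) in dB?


W / W_ref = 36.9957 / 1e-12 = 3.69957e+13
Lw = 10 * log10(3.69957e+13) = 135.68 dB


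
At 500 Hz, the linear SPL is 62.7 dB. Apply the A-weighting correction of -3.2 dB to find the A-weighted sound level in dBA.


A-weighting table: 500 Hz -> -3.2 dB correction
SPL_A = SPL + correction = 62.7 + (-3.2) = 59.5 dBA


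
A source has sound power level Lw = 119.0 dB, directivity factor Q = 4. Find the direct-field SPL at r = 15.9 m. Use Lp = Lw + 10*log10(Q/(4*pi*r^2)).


4*pi*r^2 = 4*pi*15.9^2 = 3176.9 m^2
Q / (4*pi*r^2) = 4 / 3176.9 = 0.00125909
Lp = 119.0 + 10*log10(0.00125909) = 90.001 dB


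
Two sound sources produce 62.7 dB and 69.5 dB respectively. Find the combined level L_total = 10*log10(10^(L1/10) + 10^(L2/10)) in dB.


10^(62.7/10) = 1.86209e+06
10^(69.5/10) = 8.91251e+06
Sum = 1.86209e+06 + 8.91251e+06 = 1.07746e+07
L_total = 10*log10(1.07746e+07) = 70.324 dB


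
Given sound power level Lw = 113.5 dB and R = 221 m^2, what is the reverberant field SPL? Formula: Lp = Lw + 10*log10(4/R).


4/R = 4/221 = 0.0180995
Lp = 113.5 + 10*log10(0.0180995) = 96.077 dB


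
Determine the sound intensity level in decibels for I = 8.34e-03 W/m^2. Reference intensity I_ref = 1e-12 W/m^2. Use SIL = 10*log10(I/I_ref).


I / I_ref = 8.34e-03 / 1e-12 = 8.34e+09
SIL = 10 * log10(8.34e+09) = 99.212 dB


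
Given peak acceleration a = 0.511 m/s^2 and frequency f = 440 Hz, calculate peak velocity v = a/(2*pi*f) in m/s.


omega = 2*pi*f = 2*pi*440 = 2764.6 rad/s
v = a / omega = 0.511 / 2764.6 = 0.00018484 m/s


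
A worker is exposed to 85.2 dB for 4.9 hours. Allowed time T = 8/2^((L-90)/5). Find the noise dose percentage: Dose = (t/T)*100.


T_allowed = 8 / 2^((85.2 - 90)/5) = 15.5625 hr
Dose = 4.9 / 15.5625 * 100 = 31.486 %


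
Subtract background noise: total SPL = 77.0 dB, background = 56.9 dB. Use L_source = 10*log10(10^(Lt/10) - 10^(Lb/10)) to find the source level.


10^(77.0/10) = 5.01187e+07
10^(56.9/10) = 489779
Difference = 5.01187e+07 - 489779 = 4.96289e+07
L_source = 10*log10(4.96289e+07) = 76.957 dB


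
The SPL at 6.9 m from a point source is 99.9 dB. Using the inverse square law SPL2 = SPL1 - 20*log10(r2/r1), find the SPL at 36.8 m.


r2/r1 = 36.8/6.9 = 5.33333
Correction = 20*log10(5.33333) = 14.54 dB
SPL2 = 99.9 - 14.54 = 85.36 dB


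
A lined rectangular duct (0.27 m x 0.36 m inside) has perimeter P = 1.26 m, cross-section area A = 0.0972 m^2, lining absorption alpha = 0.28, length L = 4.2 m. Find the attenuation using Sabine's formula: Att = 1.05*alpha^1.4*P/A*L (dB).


alpha^1.4 = 0.28^1.4 = 0.168276
Attenuation rate = 1.05 * alpha^1.4 * P / A
= 1.05 * 0.168276 * 1.26 / 0.0972 = 2.29042 dB/m
Total Att = 2.29042 * 4.2 = 9.6198 dB


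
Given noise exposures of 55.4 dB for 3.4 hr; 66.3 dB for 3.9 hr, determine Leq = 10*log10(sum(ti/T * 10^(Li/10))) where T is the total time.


T_total = 3.4 + 3.9 = 7.3 hr
(3.4/7.3) * 10^(55.4/10) = 161494
(3.9/7.3) * 10^(66.3/10) = 2.27899e+06
Sum = 161494 + 2.27899e+06 = 2.44048e+06
Leq = 10*log10(2.44048e+06) = 63.875 dB


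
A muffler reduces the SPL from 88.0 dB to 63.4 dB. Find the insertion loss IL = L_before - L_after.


Insertion loss = SPL without muffler - SPL with muffler
IL = 88.0 - 63.4 = 24.6 dB


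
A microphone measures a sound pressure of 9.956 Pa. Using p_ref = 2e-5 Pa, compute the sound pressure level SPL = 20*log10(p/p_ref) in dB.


p / p_ref = 9.956 / 2e-5 = 497800
SPL = 20 * log10(497800) = 113.94 dB


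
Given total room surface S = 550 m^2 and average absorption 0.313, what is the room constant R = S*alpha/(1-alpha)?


R = 550 * 0.313 / (1 - 0.313) = 250.58 m^2


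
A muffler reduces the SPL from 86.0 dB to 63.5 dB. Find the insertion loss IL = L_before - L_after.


Insertion loss = SPL without muffler - SPL with muffler
IL = 86.0 - 63.5 = 22.5 dB


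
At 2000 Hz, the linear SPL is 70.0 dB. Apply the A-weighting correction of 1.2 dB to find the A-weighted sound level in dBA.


A-weighting table: 2000 Hz -> 1.2 dB correction
SPL_A = SPL + correction = 70.0 + (1.2) = 71.2 dBA


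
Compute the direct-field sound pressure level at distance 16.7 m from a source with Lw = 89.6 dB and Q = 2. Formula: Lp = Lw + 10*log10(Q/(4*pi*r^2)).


4*pi*r^2 = 4*pi*16.7^2 = 3504.64 m^2
Q / (4*pi*r^2) = 2 / 3504.64 = 0.000570672
Lp = 89.6 + 10*log10(0.000570672) = 57.164 dB


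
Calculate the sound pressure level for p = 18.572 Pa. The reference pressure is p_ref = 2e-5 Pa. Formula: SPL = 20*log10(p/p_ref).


p / p_ref = 18.572 / 2e-5 = 928600
SPL = 20 * log10(928600) = 119.36 dB


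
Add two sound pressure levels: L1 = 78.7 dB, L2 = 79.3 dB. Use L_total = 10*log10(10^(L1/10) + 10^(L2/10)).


10^(78.7/10) = 7.4131e+07
10^(79.3/10) = 8.51138e+07
Sum = 7.4131e+07 + 8.51138e+07 = 1.59245e+08
L_total = 10*log10(1.59245e+08) = 82.021 dB


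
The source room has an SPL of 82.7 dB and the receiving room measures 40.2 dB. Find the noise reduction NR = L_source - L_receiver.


NR = L_source - L_receiver (difference between source and receiving room levels)
NR = 82.7 - 40.2 = 42.5 dB


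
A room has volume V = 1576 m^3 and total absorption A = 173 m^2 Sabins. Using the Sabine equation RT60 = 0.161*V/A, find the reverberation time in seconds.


RT60 = 0.161 * 1576 / 173 = 1.4667 s


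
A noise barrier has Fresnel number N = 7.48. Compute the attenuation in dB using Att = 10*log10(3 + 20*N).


3 + 20*N = 3 + 20*7.48 = 152.6
Att = 10*log10(152.6) = 21.836 dB


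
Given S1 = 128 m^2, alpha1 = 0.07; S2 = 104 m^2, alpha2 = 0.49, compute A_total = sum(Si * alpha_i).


128 * 0.07 = 8.96
104 * 0.49 = 50.96
A_total = 8.96 + 50.96 = 59.92 m^2


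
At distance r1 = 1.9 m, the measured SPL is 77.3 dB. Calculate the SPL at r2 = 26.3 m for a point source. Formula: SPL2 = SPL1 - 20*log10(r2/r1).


r2/r1 = 26.3/1.9 = 13.8421
Correction = 20*log10(13.8421) = 22.824 dB
SPL2 = 77.3 - 22.824 = 54.476 dB


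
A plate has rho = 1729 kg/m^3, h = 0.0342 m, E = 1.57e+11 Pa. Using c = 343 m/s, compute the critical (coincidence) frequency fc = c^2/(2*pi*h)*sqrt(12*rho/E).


12*rho/E = 12*1729/1.57e+11 = 1.32153e-07
sqrt(12*rho/E) = sqrt(1.32153e-07) = 0.000363529
c^2/(2*pi*h) = 343^2/(2*pi*0.0342) = 547498
fc = 547498 * 0.000363529 = 199.03 Hz


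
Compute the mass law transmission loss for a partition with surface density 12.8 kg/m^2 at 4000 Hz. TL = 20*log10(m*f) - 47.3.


m * f = 12.8 * 4000 = 51200
20*log10(51200) = 94.1854 dB
TL = 94.1854 - 47.3 = 46.885 dB


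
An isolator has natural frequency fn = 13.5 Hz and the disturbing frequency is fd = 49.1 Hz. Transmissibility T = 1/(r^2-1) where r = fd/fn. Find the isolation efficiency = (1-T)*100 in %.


r = 49.1 / 13.5 = 3.63704
r^2 - 1 = 3.63704^2 - 1 = 12.2281
T = 1/12.2281 = 0.0817789
Efficiency = (1 - 0.0817789)*100 = 91.822 %


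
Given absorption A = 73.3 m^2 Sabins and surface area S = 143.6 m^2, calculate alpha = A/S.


Absorption coefficient = absorbed power / incident power
alpha = A / S = 73.3 / 143.6 = 0.51045


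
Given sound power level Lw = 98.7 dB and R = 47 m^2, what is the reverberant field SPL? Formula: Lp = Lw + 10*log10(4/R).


4/R = 4/47 = 0.0851064
Lp = 98.7 + 10*log10(0.0851064) = 88 dB


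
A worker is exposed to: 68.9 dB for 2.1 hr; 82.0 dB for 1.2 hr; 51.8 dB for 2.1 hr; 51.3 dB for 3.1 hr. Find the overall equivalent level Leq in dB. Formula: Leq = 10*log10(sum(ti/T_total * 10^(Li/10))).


T_total = 2.1 + 1.2 + 2.1 + 3.1 = 8.5 hr
(2.1/8.5) * 10^(68.9/10) = 1.91779e+06
(1.2/8.5) * 10^(82.0/10) = 2.2375e+07
(2.1/8.5) * 10^(51.8/10) = 37393.9
(3.1/8.5) * 10^(51.3/10) = 49197.5
Sum = 1.91779e+06 + 2.2375e+07 + 37393.9 + 49197.5 = 2.43794e+07
Leq = 10*log10(2.43794e+07) = 73.87 dB


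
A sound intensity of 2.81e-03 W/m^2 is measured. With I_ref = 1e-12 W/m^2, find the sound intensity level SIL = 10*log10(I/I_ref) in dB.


I / I_ref = 2.81e-03 / 1e-12 = 2.81e+09
SIL = 10 * log10(2.81e+09) = 94.487 dB


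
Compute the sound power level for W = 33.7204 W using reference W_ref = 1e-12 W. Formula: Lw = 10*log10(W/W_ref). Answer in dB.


W / W_ref = 33.7204 / 1e-12 = 3.37204e+13
Lw = 10 * log10(3.37204e+13) = 135.28 dB


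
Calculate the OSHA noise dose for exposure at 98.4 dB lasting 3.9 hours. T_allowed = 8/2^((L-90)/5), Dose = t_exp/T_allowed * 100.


T_allowed = 8 / 2^((98.4 - 90)/5) = 2.49666 hr
Dose = 3.9 / 2.49666 * 100 = 156.21 %


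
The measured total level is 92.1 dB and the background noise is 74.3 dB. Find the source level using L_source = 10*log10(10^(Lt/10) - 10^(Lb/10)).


10^(92.1/10) = 1.62181e+09
10^(74.3/10) = 2.69153e+07
Difference = 1.62181e+09 - 2.69153e+07 = 1.59489e+09
L_source = 10*log10(1.59489e+09) = 92.027 dB


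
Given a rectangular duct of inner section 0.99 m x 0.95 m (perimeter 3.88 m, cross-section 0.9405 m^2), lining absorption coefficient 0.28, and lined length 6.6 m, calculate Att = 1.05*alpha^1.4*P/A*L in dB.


alpha^1.4 = 0.28^1.4 = 0.168276
Attenuation rate = 1.05 * alpha^1.4 * P / A
= 1.05 * 0.168276 * 3.88 / 0.9405 = 0.728928 dB/m
Total Att = 0.728928 * 6.6 = 4.8109 dB


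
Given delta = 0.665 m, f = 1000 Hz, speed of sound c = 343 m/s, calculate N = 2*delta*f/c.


N = 2*delta*f/c = 2*delta/lambda, where lambda = c/f
lambda = 343 / 1000 = 0.343 m
N = 2 * 0.665 / 0.343 = 3.8776


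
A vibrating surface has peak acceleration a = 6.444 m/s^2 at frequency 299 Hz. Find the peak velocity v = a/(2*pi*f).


omega = 2*pi*f = 2*pi*299 = 1878.67 rad/s
v = a / omega = 6.444 / 1878.67 = 0.0034301 m/s


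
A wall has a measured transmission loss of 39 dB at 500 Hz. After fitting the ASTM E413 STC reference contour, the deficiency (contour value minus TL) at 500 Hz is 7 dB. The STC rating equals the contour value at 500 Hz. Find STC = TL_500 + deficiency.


By ASTM E413, STC = value of the fitted reference contour at 500 Hz.
Contour value at 500 Hz = TL_500 + deficiency = 39 + 7 = 46
STC = 46


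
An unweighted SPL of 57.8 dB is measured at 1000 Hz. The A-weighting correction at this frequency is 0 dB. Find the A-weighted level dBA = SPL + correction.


A-weighting table: 1000 Hz -> 0 dB correction
SPL_A = SPL + correction = 57.8 + (0) = 57.8 dBA


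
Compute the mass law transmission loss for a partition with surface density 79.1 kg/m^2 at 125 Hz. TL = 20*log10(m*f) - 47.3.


m * f = 79.1 * 125 = 9887.5
20*log10(9887.5) = 79.9017 dB
TL = 79.9017 - 47.3 = 32.602 dB


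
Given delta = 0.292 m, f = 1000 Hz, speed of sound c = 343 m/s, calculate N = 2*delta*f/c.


N = 2*delta*f/c = 2*delta/lambda, where lambda = c/f
lambda = 343 / 1000 = 0.343 m
N = 2 * 0.292 / 0.343 = 1.7026


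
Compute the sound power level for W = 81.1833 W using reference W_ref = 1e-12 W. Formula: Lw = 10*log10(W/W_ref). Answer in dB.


W / W_ref = 81.1833 / 1e-12 = 8.11833e+13
Lw = 10 * log10(8.11833e+13) = 139.09 dB


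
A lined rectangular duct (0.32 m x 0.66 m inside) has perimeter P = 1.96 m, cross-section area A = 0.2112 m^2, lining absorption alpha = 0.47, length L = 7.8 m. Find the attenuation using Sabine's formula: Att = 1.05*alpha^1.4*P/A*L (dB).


alpha^1.4 = 0.47^1.4 = 0.347486
Attenuation rate = 1.05 * alpha^1.4 * P / A
= 1.05 * 0.347486 * 1.96 / 0.2112 = 3.38601 dB/m
Total Att = 3.38601 * 7.8 = 26.411 dB


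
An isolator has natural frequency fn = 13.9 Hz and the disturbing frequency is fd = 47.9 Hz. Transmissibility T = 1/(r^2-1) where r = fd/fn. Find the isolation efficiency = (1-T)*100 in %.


r = 47.9 / 13.9 = 3.44604
r^2 - 1 = 3.44604^2 - 1 = 10.8752
T = 1/10.8752 = 0.0919523
Efficiency = (1 - 0.0919523)*100 = 90.805 %


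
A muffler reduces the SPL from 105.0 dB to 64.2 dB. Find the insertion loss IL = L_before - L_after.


Insertion loss = SPL without muffler - SPL with muffler
IL = 105.0 - 64.2 = 40.8 dB


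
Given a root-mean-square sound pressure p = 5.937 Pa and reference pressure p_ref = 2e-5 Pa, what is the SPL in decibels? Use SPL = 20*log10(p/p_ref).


p / p_ref = 5.937 / 2e-5 = 296850
SPL = 20 * log10(296850) = 109.45 dB


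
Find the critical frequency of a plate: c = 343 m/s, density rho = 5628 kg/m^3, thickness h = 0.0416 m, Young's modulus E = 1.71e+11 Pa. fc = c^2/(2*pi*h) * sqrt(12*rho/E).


12*rho/E = 12*5628/1.71e+11 = 3.94947e-07
sqrt(12*rho/E) = sqrt(3.94947e-07) = 0.000628448
c^2/(2*pi*h) = 343^2/(2*pi*0.0416) = 450106
fc = 450106 * 0.000628448 = 282.87 Hz


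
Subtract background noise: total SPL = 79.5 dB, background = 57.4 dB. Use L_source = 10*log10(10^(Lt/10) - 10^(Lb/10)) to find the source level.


10^(79.5/10) = 8.91251e+07
10^(57.4/10) = 549541
Difference = 8.91251e+07 - 549541 = 8.85756e+07
L_source = 10*log10(8.85756e+07) = 79.473 dB


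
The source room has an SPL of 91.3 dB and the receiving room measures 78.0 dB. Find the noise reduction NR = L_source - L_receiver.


NR = L_source - L_receiver (difference between source and receiving room levels)
NR = 91.3 - 78.0 = 13.3 dB


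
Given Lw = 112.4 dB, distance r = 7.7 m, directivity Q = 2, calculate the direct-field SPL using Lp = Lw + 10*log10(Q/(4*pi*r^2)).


4*pi*r^2 = 4*pi*7.7^2 = 745.06 m^2
Q / (4*pi*r^2) = 2 / 745.06 = 0.00268435
Lp = 112.4 + 10*log10(0.00268435) = 86.688 dB


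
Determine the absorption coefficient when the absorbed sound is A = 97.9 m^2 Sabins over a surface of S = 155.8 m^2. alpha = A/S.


Absorption coefficient = absorbed power / incident power
alpha = A / S = 97.9 / 155.8 = 0.62837


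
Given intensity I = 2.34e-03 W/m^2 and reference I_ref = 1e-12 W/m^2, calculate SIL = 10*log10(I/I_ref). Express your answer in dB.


I / I_ref = 2.34e-03 / 1e-12 = 2.34e+09
SIL = 10 * log10(2.34e+09) = 93.692 dB


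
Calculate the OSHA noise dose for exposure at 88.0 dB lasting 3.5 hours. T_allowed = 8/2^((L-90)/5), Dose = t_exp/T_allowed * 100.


T_allowed = 8 / 2^((88.0 - 90)/5) = 10.5561 hr
Dose = 3.5 / 10.5561 * 100 = 33.156 %


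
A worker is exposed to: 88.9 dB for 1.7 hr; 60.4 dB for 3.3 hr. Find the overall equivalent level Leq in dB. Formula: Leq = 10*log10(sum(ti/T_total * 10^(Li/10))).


T_total = 1.7 + 3.3 = 5.0 hr
(1.7/5.0) * 10^(88.9/10) = 2.63924e+08
(3.3/5.0) * 10^(60.4/10) = 723676
Sum = 2.63924e+08 + 723676 = 2.64648e+08
Leq = 10*log10(2.64648e+08) = 84.227 dB


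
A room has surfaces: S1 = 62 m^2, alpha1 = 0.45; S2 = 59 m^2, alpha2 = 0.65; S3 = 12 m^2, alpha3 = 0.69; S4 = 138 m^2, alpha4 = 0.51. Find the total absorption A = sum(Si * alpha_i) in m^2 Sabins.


62 * 0.45 = 27.9
59 * 0.65 = 38.35
12 * 0.69 = 8.28
138 * 0.51 = 70.38
A_total = 27.9 + 38.35 + 8.28 + 70.38 = 144.91 m^2


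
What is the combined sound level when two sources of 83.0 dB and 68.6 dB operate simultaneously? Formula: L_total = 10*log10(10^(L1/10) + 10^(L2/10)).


10^(83.0/10) = 1.99526e+08
10^(68.6/10) = 7.24436e+06
Sum = 1.99526e+08 + 7.24436e+06 = 2.0677e+08
L_total = 10*log10(2.0677e+08) = 83.155 dB


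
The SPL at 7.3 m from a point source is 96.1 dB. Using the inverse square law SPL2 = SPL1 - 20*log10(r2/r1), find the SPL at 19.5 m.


r2/r1 = 19.5/7.3 = 2.67123
Correction = 20*log10(2.67123) = 8.53423 dB
SPL2 = 96.1 - 8.53423 = 87.566 dB


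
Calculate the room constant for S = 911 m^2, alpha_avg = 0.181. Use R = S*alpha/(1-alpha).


R = 911 * 0.181 / (1 - 0.181) = 201.33 m^2


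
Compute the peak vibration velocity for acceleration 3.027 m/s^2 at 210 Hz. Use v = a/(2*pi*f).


omega = 2*pi*f = 2*pi*210 = 1319.47 rad/s
v = a / omega = 3.027 / 1319.47 = 0.0022941 m/s


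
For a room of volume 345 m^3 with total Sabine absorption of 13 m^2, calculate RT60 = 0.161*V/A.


RT60 = 0.161 * 345 / 13 = 4.2727 s


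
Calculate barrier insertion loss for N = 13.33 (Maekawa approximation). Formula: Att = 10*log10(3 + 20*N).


3 + 20*N = 3 + 20*13.33 = 269.6
Att = 10*log10(269.6) = 24.307 dB


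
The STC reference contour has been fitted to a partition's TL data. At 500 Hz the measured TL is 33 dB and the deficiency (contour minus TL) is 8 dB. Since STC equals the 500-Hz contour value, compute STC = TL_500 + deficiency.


By ASTM E413, STC = value of the fitted reference contour at 500 Hz.
Contour value at 500 Hz = TL_500 + deficiency = 33 + 8 = 41
STC = 41


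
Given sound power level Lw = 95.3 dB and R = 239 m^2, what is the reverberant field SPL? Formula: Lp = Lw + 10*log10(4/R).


4/R = 4/239 = 0.0167364
Lp = 95.3 + 10*log10(0.0167364) = 77.537 dB


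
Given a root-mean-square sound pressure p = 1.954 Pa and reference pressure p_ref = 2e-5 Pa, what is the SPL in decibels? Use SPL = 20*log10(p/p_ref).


p / p_ref = 1.954 / 2e-5 = 97700
SPL = 20 * log10(97700) = 99.798 dB


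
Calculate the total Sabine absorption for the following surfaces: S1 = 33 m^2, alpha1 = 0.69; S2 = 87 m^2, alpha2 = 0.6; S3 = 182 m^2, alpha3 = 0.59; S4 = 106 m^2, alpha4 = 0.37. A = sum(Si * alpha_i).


33 * 0.69 = 22.77
87 * 0.6 = 52.2
182 * 0.59 = 107.38
106 * 0.37 = 39.22
A_total = 22.77 + 52.2 + 107.38 + 39.22 = 221.57 m^2


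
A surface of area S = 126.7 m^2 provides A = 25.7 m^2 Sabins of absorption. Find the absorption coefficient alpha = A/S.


Absorption coefficient = absorbed power / incident power
alpha = A / S = 25.7 / 126.7 = 0.20284


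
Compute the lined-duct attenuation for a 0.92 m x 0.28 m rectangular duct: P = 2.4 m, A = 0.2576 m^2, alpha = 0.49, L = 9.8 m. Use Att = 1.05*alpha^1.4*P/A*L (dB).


alpha^1.4 = 0.49^1.4 = 0.368362
Attenuation rate = 1.05 * alpha^1.4 * P / A
= 1.05 * 0.368362 * 2.4 / 0.2576 = 3.60354 dB/m
Total Att = 3.60354 * 9.8 = 35.315 dB


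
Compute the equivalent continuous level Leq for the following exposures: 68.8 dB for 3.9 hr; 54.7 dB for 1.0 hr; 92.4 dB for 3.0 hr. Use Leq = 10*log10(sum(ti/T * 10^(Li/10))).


T_total = 3.9 + 1.0 + 3.0 = 7.9 hr
(3.9/7.9) * 10^(68.8/10) = 3.74488e+06
(1.0/7.9) * 10^(54.7/10) = 37357.1
(3.0/7.9) * 10^(92.4/10) = 6.59924e+08
Sum = 3.74488e+06 + 37357.1 + 6.59924e+08 = 6.63706e+08
Leq = 10*log10(6.63706e+08) = 88.22 dB


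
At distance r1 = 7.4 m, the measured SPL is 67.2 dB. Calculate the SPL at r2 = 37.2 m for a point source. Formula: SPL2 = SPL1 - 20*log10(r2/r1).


r2/r1 = 37.2/7.4 = 5.02703
Correction = 20*log10(5.02703) = 14.0262 dB
SPL2 = 67.2 - 14.0262 = 53.174 dB
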